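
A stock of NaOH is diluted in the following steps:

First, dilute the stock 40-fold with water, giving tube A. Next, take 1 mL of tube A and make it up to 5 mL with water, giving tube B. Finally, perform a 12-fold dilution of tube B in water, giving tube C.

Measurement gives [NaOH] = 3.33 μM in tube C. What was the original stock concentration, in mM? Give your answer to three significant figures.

Step 1: 40-fold → factor 40
Step 2: 1 mL brought to 5 mL → factor 5/1 = 5
Step 3: 12-fold → factor 12
Overall dilution factor = 40 × 5 × 12 = 2400
Stock = 3.33 μM × 2400 = 7992 μM = 7.99 mM

7.99 mM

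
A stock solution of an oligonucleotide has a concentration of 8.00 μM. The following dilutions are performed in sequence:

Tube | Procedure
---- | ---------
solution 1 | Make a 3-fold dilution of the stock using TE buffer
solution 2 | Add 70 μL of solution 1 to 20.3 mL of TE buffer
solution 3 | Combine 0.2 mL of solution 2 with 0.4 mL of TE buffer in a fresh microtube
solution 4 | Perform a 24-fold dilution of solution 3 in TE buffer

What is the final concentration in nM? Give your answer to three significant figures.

Step 1: 3-fold → factor 3
Step 2: 70 μL + 20.3 mL = 20370 μL total → factor 20370/70 = 291
Step 3: 0.2 mL + 0.4 mL = 0.6 mL total → factor 0.6/0.2 = 3
Step 4: 24-fold → factor 24
Overall dilution factor = 3 × 291 × 3 × 24 = 62856
Final = 8.00 μM / 62856 = 0.0001273 μM = 0.127 nM

0.127 nM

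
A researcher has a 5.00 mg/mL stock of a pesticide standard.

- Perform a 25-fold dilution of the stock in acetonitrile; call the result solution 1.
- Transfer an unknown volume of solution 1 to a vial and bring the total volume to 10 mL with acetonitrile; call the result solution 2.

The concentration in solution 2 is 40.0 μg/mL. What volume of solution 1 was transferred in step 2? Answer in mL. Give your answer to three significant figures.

2.00 mL

Step 1: 25-fold → factor 25
Step 2: v brought to 10 mL → factor = 10 mL/v
Product of known-step factors = 25
Overall factor = 5.00 mg/mL / (40.0 μg/mL) = 125
Step-2 factor = 125 / 25 = 5
v = 10 mL / 5 = 2.00 mL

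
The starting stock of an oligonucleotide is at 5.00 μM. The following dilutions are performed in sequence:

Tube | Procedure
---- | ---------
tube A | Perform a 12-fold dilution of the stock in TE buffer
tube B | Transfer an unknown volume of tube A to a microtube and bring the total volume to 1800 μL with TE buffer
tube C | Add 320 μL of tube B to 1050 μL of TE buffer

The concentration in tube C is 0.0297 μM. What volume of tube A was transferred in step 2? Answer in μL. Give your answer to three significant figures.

Step 1: 12-fold → factor 12
Step 2: v brought to 1800 μL → factor = 1800 μL/v
Step 3: 320 μL + 1050 μL = 1370 μL total → factor 1370/320 = 4.2812
Product of known-step factors = 51.375
Overall factor = 5.00 μM / (0.0297 μM) = 168.35
Step-2 factor = 168.35 / 51.375 = 3.2769
v = 1800 μL / 3.2769 = 549 μL

549 μL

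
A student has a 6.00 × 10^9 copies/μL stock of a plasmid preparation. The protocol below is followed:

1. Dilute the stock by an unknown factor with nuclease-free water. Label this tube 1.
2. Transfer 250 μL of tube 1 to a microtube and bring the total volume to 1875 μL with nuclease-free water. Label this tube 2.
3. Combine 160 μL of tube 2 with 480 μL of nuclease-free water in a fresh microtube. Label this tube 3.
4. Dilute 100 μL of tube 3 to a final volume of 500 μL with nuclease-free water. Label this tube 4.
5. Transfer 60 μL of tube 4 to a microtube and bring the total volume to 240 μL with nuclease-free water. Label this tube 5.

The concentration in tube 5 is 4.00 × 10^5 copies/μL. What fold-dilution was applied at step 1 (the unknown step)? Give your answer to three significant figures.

25.0-fold

Step 1: unknown factor x
Step 2: 250 μL brought to 1875 μL → factor 1875/250 = 7.5
Step 3: 160 μL + 480 μL = 640 μL total → factor 640/160 = 4
Step 4: 100 μL brought to 500 μL → factor 500/100 = 5
Step 5: 60 μL brought to 240 μL → factor 240/60 = 4
Product of known-step factors = 600
Overall factor = 6.00 × 10^9 copies/μL / (4.00 × 10^5 copies/μL) = 15000
x = 15000 / 600 = 25.0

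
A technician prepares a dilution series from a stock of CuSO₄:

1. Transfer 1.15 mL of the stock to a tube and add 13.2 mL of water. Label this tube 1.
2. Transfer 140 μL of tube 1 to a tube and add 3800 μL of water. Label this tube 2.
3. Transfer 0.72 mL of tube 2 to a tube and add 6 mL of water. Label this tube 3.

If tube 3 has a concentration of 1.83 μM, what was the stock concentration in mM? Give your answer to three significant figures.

6.00 mM

Step 1: 1.15 mL + 13.2 mL = 14.35 mL total → factor 14.35/1.15 = 12.478
Step 2: 140 μL + 3800 μL = 3940 μL total → factor 3940/140 = 28.143
Step 3: 0.72 mL + 6 mL = 6.72 mL total → factor 6.72/0.72 = 9.3333
Overall dilution factor = 12.478 × 28.143 × 9.3333 = 3277.6
Stock = 1.83 μM × 3277.6 = 5998 μM = 6.00 mM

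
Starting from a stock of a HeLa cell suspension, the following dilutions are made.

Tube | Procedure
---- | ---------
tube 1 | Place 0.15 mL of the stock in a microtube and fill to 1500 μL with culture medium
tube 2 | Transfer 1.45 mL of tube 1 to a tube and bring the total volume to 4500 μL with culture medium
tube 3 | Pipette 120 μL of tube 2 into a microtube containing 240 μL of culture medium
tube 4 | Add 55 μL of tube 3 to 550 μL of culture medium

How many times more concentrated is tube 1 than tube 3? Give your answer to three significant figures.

9.31

Step 1: 0.15 mL brought to 1500 μL → factor 1.5/0.15 = 10
Step 2: 1.45 mL brought to 4500 μL → factor 4.5/1.45 = 3.1034
Step 3: 120 μL + 240 μL = 360 μL total → factor 360/120 = 3
Dilution factor to tube 1 = 10; to tube 3 = 93.103
[tube 1]/[tube 3] = (factor to tube 3)/(factor to tube 1) = 93.103/10 = 9.31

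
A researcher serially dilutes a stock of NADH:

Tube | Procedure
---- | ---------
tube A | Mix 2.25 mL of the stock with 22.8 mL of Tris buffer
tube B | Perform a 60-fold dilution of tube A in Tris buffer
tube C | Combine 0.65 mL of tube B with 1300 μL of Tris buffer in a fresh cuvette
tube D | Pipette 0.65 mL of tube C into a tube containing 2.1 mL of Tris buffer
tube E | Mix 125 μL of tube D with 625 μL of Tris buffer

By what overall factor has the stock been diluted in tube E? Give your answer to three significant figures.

Step 1: 2.25 mL + 22.8 mL = 25.05 mL total → factor 25.05/2.25 = 11.133
Step 2: 60-fold → factor 60
Step 3: 0.65 mL + 1300 μL = 1.95 mL total → factor 1.95/0.65 = 3
Step 4: 0.65 mL + 2.1 mL = 2.75 mL total → factor 2.75/0.65 = 4.2308
Step 5: 125 μL + 625 μL = 750 μL total → factor 750/125 = 6
Overall dilution factor = 11.133 × 60 × 3 × 4.2308 × 6 = 50871

5.09 × 10^4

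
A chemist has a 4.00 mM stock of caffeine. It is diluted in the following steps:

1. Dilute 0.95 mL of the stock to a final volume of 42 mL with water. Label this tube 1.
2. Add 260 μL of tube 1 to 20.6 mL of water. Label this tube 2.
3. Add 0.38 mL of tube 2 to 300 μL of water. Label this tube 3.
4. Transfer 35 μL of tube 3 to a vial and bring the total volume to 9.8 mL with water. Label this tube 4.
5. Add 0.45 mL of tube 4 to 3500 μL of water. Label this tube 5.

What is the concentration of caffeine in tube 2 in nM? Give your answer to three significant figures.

1.13 × 10^3 nM

Step 1: 0.95 mL brought to 42 mL → factor 42/0.95 = 44.211
Step 2: 260 μL + 20.6 mL = 20860 μL total → factor 20860/260 = 80.231
Dilution factor through tube 2 = 44.211 × 80.231 = 3547
[tube 2] = 4.00 mM / 3547 = 0.001128 mM = 1.13 × 10^3 nM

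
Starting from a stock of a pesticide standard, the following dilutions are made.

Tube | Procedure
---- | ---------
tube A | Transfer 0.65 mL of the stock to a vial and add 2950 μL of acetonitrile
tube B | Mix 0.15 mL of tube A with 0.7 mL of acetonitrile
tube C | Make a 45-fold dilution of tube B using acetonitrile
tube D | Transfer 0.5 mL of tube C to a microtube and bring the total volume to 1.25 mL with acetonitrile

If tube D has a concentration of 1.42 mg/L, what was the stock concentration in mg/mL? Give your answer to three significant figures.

Step 1: 0.65 mL + 2950 μL = 3.6 mL total → factor 3.6/0.65 = 5.5385
Step 2: 0.15 mL + 0.7 mL = 0.85 mL total → factor 0.85/0.15 = 5.6667
Step 3: 45-fold → factor 45
Step 4: 0.5 mL brought to 1.25 mL → factor 1.25/0.5 = 2.5
Overall dilution factor = 5.5385 × 5.6667 × 45 × 2.5 = 3530.8
Stock = 1.42 mg/L × 3530.8 = 5014 mg/L = 5.01 mg/mL

5.01 mg/mL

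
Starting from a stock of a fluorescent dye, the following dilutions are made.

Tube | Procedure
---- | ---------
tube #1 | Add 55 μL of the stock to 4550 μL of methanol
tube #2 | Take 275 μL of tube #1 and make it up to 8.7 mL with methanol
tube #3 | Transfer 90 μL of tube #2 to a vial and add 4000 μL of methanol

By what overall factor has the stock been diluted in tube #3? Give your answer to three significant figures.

Step 1: 55 μL + 4550 μL = 4605 μL total → factor 4605/55 = 83.727
Step 2: 275 μL brought to 8.7 mL → factor 8700/275 = 31.636
Step 3: 90 μL + 4000 μL = 4090 μL total → factor 4090/90 = 45.444
Overall dilution factor = 83.727 × 31.636 × 45.444 = 1.2037 × 10^5

1.20 × 10^5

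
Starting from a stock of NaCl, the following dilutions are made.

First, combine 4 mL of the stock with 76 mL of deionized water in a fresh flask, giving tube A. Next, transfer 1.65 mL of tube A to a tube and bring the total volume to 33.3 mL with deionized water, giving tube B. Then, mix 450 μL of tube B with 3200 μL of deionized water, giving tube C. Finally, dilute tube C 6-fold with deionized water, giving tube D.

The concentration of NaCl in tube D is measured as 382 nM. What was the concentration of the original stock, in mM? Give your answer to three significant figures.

7.50 mM

Step 1: 4 mL + 76 mL = 80 mL total → factor 80/4 = 20
Step 2: 1.65 mL brought to 33.3 mL → factor 33.3/1.65 = 20.182
Step 3: 450 μL + 3200 μL = 3650 μL total → factor 3650/450 = 8.1111
Step 4: 6-fold → factor 6
Overall dilution factor = 20 × 20.182 × 8.1111 × 6 = 19644
Stock = 382 nM × 19644 = 7.504 × 10^6 nM = 7.50 mM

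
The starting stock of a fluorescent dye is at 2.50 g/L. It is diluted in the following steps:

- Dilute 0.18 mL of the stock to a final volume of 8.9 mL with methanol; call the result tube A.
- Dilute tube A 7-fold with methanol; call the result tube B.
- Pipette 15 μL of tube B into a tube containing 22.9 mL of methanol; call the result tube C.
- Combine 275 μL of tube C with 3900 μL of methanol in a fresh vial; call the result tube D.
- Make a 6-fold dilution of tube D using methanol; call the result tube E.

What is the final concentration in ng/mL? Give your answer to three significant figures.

Step 1: 0.18 mL brought to 8.9 mL → factor 8.9/0.18 = 49.444
Step 2: 7-fold → factor 7
Step 3: 15 μL + 22.9 mL = 22915 μL total → factor 22915/15 = 1527.7
Step 4: 275 μL + 3900 μL = 4175 μL total → factor 4175/275 = 15.182
Step 5: 6-fold → factor 6
Overall dilution factor = 49.444 × 7 × 1527.7 × 15.182 × 6 = 4.8164 × 10^7
Final = 2.50 g/L / 4.8164 × 10^7 = 5.191 × 10^-8 g/L = 0.0519 ng/mL

0.0519 ng/mL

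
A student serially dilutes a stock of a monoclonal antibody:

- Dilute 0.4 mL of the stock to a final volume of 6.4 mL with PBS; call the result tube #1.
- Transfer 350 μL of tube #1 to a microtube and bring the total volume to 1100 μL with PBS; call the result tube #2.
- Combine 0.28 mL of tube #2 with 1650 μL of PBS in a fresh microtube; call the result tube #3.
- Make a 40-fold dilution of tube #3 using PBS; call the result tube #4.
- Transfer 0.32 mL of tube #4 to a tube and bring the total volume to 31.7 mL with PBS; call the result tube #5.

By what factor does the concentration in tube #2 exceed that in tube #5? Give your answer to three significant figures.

Step 1: 0.4 mL brought to 6.4 mL → factor 6.4/0.4 = 16
Step 2: 350 μL brought to 1100 μL → factor 1100/350 = 3.1429
Step 3: 0.28 mL + 1650 μL = 1.93 mL total → factor 1.93/0.28 = 6.8929
Step 4: 40-fold → factor 40
Step 5: 0.32 mL brought to 31.7 mL → factor 31.7/0.32 = 99.062
Dilution factor to tube #2 = 50.286; to tube #5 = 1.3735 × 10^6
[tube #2]/[tube #5] = (factor to tube #5)/(factor to tube #2) = 1.3735 × 10^6/50.286 = 2.73 × 10^4

2.73 × 10^4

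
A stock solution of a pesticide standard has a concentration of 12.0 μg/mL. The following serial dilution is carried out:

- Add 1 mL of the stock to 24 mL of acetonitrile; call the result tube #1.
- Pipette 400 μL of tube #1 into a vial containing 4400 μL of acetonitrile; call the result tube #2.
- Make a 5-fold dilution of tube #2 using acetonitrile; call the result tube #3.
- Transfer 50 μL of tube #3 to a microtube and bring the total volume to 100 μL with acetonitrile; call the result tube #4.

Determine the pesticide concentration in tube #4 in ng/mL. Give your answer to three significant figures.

Step 1: 1 mL + 24 mL = 25 mL total → factor 25/1 = 25
Step 2: 400 μL + 4400 μL = 4800 μL total → factor 4800/400 = 12
Step 3: 5-fold → factor 5
Step 4: 50 μL brought to 100 μL → factor 100/50 = 2
Overall dilution factor = 25 × 12 × 5 × 2 = 3000
Final = 12.0 μg/mL / 3000 = 0.004000 μg/mL = 4.00 ng/mL

4.00 ng/mL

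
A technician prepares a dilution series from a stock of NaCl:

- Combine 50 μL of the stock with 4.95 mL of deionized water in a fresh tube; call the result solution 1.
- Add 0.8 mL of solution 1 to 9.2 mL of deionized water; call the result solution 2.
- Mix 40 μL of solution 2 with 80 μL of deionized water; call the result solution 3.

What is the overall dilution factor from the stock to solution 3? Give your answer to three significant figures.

3.75 × 10^3

Step 1: 50 μL + 4.95 mL = 5000 μL total → factor 5000/50 = 100
Step 2: 0.8 mL + 9.2 mL = 10 mL total → factor 10/0.8 = 12.5
Step 3: 40 μL + 80 μL = 120 μL total → factor 120/40 = 3
Overall dilution factor = 100 × 12.5 × 3 = 3750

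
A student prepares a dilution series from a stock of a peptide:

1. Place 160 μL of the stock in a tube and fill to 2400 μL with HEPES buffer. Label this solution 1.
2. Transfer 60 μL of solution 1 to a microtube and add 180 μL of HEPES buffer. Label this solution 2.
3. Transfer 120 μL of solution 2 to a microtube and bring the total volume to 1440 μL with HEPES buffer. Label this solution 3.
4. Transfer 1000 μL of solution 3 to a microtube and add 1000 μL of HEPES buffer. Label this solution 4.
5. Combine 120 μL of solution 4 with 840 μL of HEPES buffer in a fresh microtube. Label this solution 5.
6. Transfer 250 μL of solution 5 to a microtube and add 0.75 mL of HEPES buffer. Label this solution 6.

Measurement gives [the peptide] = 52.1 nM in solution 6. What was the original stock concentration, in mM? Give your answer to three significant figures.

Step 1: 160 μL brought to 2400 μL → factor 2400/160 = 15
Step 2: 60 μL + 180 μL = 240 μL total → factor 240/60 = 4
Step 3: 120 μL brought to 1440 μL → factor 1440/120 = 12
Step 4: 1000 μL + 1000 μL = 2000 μL total → factor 2000/1000 = 2
Step 5: 120 μL + 840 μL = 960 μL total → factor 960/120 = 8
Step 6: 250 μL + 0.75 mL = 1000 μL total → factor 1000/250 = 4
Overall dilution factor = 15 × 4 × 12 × 2 × 8 × 4 = 46080
Stock = 52.1 nM × 46080 = 2.401 × 10^6 nM = 2.40 mM

2.40 mM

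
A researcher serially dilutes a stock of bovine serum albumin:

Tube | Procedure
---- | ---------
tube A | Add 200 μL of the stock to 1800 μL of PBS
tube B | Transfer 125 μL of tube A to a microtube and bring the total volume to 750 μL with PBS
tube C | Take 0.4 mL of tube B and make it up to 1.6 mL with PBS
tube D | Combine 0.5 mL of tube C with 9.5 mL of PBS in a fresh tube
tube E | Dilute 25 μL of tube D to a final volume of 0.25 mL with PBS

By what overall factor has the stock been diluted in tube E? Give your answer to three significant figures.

4.80 × 10^4

Step 1: 200 μL + 1800 μL = 2000 μL total → factor 2000/200 = 10
Step 2: 125 μL brought to 750 μL → factor 750/125 = 6
Step 3: 0.4 mL brought to 1.6 mL → factor 1.6/0.4 = 4
Step 4: 0.5 mL + 9.5 mL = 10 mL total → factor 10/0.5 = 20
Step 5: 25 μL brought to 0.25 mL → factor 250/25 = 10
Overall dilution factor = 10 × 6 × 4 × 20 × 10 = 48000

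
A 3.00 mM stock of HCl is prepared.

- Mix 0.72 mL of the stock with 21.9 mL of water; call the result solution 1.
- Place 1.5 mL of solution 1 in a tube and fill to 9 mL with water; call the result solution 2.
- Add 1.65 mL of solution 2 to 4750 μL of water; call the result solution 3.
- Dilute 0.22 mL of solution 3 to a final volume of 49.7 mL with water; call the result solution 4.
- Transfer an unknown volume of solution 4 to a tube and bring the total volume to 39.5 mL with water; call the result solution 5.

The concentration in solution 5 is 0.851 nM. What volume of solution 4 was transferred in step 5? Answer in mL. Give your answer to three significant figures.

1.85 mL

Step 1: 0.72 mL + 21.9 mL = 22.62 mL total → factor 22.62/0.72 = 31.417
Step 2: 1.5 mL brought to 9 mL → factor 9/1.5 = 6
Step 3: 1.65 mL + 4750 μL = 6.4 mL total → factor 6.4/1.65 = 3.8788
Step 4: 0.22 mL brought to 49.7 mL → factor 49.7/0.22 = 225.91
Step 5: v brought to 39.5 mL → factor = 39.5 mL/v
Product of known-step factors = 1.6517 × 10^5
Overall factor = 3.00 mM / (0.851 nM) = 3.5253 × 10^6
Step-5 factor = 3.5253 × 10^6 / 1.6517 × 10^5 = 21.343
v = 39.5 mL / 21.343 = 1.85 mL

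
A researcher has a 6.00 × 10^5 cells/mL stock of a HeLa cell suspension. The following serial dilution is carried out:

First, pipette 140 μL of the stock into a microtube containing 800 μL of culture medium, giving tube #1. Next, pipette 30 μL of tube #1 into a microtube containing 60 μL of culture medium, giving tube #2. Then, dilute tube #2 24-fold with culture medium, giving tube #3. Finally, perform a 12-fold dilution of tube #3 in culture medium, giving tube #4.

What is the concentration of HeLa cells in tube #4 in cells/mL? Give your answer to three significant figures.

Step 1: 140 μL + 800 μL = 940 μL total → factor 940/140 = 6.7143
Step 2: 30 μL + 60 μL = 90 μL total → factor 90/30 = 3
Step 3: 24-fold → factor 24
Step 4: 12-fold → factor 12
Overall dilution factor = 6.7143 × 3 × 24 × 12 = 5801.1
Final = 6.00 × 10^5 cells/mL / 5801.1 = 103 cells/mL

103 cells/mL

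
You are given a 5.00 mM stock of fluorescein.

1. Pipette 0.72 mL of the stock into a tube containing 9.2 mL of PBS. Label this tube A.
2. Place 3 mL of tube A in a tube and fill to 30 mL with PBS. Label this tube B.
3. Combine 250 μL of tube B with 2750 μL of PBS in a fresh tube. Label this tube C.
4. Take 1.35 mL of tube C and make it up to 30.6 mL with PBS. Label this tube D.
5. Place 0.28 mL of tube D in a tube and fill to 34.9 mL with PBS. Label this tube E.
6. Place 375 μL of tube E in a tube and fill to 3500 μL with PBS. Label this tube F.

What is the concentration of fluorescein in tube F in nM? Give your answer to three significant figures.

Step 1: 0.72 mL + 9.2 mL = 9.92 mL total → factor 9.92/0.72 = 13.778
Step 2: 3 mL brought to 30 mL → factor 30/3 = 10
Step 3: 250 μL + 2750 μL = 3000 μL total → factor 3000/250 = 12
Step 4: 1.35 mL brought to 30.6 mL → factor 30.6/1.35 = 22.667
Step 5: 0.28 mL brought to 34.9 mL → factor 34.9/0.28 = 124.64
Step 6: 375 μL brought to 3500 μL → factor 3500/375 = 9.3333
Overall dilution factor = 13.778 × 10 × 12 × 22.667 × 124.64 × 9.3333 = 4.3597 × 10^7
Final = 5.00 mM / 4.3597 × 10^7 = 1.147 × 10^-7 mM = 0.115 nM

0.115 nM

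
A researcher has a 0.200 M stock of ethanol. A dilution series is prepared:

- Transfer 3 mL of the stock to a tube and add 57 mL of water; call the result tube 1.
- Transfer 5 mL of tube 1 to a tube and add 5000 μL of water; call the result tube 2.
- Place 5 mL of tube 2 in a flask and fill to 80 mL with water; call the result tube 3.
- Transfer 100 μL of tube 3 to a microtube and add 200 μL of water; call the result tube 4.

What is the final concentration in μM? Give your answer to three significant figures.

Step 1: 3 mL + 57 mL = 60 mL total → factor 60/3 = 20
Step 2: 5 mL + 5000 μL = 10 mL total → factor 10/5 = 2
Step 3: 5 mL brought to 80 mL → factor 80/5 = 16
Step 4: 100 μL + 200 μL = 300 μL total → factor 300/100 = 3
Overall dilution factor = 20 × 2 × 16 × 3 = 1920
Final = 0.200 M / 1920 = 0.0001042 M = 104 μM

104 μM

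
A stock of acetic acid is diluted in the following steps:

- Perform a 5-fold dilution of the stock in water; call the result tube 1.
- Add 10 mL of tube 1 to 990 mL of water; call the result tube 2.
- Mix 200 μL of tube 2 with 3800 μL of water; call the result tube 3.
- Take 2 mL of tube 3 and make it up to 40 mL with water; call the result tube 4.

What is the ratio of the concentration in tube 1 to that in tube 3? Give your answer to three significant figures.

Step 1: 5-fold → factor 5
Step 2: 10 mL + 990 mL = 1000 mL total → factor 1000/10 = 100
Step 3: 200 μL + 3800 μL = 4000 μL total → factor 4000/200 = 20
Dilution factor to tube 1 = 5; to tube 3 = 10000
[tube 1]/[tube 3] = (factor to tube 3)/(factor to tube 1) = 10000/5 = 2.00 × 10^3

2.00 × 10^3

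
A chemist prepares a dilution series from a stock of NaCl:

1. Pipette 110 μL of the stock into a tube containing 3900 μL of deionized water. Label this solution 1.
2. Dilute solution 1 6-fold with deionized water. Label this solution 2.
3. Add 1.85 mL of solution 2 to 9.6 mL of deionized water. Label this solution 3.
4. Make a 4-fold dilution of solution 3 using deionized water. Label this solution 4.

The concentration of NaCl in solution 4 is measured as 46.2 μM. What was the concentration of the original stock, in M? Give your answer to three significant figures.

0.250 M

Step 1: 110 μL + 3900 μL = 4010 μL total → factor 4010/110 = 36.455
Step 2: 6-fold → factor 6
Step 3: 1.85 mL + 9.6 mL = 11.45 mL total → factor 11.45/1.85 = 6.1892
Step 4: 4-fold → factor 4
Overall dilution factor = 36.455 × 6 × 6.1892 × 4 = 5415
Stock = 46.2 μM × 5415 = 2.502 × 10^5 μM = 0.250 M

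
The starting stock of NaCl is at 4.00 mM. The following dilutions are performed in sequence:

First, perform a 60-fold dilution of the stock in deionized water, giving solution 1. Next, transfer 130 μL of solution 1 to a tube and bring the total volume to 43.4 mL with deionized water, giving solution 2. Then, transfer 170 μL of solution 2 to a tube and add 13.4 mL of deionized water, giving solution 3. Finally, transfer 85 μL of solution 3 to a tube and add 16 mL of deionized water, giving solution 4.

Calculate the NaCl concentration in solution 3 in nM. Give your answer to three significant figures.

2.50 nM

Step 1: 60-fold → factor 60
Step 2: 130 μL brought to 43.4 mL → factor 43400/130 = 333.85
Step 3: 170 μL + 13.4 mL = 13570 μL total → factor 13570/170 = 79.824
Dilution factor through solution 3 = 60 × 333.85 × 79.824 = 1.5989 × 10^6
[solution 3] = 4.00 mM / 1.5989 × 10^6 = 2.502 × 10^-6 mM = 2.50 nM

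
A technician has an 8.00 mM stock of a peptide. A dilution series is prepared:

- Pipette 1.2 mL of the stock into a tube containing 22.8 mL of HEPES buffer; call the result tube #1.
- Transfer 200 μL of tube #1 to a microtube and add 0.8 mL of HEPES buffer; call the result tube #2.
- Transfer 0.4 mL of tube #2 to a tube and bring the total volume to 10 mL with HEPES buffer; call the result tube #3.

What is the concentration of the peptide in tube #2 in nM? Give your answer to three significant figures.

8.00 × 10^4 nM

Step 1: 1.2 mL + 22.8 mL = 24 mL total → factor 24/1.2 = 20
Step 2: 200 μL + 0.8 mL = 1000 μL total → factor 1000/200 = 5
Dilution factor through tube #2 = 20 × 5 = 100
[tube #2] = 8.00 mM / 100 = 0.08000 mM = 8.00 × 10^4 nM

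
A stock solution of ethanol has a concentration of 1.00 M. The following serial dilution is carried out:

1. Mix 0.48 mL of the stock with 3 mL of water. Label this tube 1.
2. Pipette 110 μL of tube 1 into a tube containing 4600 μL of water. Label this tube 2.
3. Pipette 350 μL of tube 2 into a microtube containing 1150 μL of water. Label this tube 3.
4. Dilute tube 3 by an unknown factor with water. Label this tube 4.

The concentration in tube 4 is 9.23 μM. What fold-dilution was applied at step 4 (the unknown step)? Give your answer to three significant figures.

Step 1: 0.48 mL + 3 mL = 3.48 mL total → factor 3.48/0.48 = 7.25
Step 2: 110 μL + 4600 μL = 4710 μL total → factor 4710/110 = 42.818
Step 3: 350 μL + 1150 μL = 1500 μL total → factor 1500/350 = 4.2857
Step 4: unknown factor x
Product of known-step factors = 1330.4
Overall factor = 1.00 M / (9.23 μM) = 1.0834 × 10^5
x = 1.0834 × 10^5 / 1330.4 = 81.4

81.4-fold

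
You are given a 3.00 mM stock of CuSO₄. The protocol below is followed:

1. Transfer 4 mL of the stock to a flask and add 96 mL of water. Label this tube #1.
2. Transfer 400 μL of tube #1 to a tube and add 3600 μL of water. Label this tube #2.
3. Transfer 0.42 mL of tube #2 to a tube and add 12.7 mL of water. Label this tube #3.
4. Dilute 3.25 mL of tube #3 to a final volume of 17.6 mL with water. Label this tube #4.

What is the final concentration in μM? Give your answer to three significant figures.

0.0709 μM

Step 1: 4 mL + 96 mL = 100 mL total → factor 100/4 = 25
Step 2: 400 μL + 3600 μL = 4000 μL total → factor 4000/400 = 10
Step 3: 0.42 mL + 12.7 mL = 13.12 mL total → factor 13.12/0.42 = 31.238
Step 4: 3.25 mL brought to 17.6 mL → factor 17.6/3.25 = 5.4154
Overall dilution factor = 25 × 10 × 31.238 × 5.4154 = 42292
Final = 3.00 mM / 42292 = 7.094 × 10^-5 mM = 0.0709 μM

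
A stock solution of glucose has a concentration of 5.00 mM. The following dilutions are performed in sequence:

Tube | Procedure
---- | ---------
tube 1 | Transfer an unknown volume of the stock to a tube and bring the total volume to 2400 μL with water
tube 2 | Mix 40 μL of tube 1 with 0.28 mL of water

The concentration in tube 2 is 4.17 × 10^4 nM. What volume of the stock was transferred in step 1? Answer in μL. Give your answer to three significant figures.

Step 1: v brought to 2400 μL → factor = 2400 μL/v
Step 2: 40 μL + 0.28 mL = 320 μL total → factor 320/40 = 8
Product of known-step factors = 8
Overall factor = 5.00 mM / (4.17 × 10^4 nM) = 119.9
Step-1 factor = 119.9 / 8 = 14.988
v = 2400 μL / 14.988 = 160 μL

160 μL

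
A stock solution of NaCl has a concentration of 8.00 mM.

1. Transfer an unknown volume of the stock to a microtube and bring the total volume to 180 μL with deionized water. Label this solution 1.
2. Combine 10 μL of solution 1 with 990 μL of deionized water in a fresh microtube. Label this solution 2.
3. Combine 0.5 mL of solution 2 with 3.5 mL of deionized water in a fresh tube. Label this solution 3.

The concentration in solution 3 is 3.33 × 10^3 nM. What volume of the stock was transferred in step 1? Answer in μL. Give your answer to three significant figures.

Step 1: v brought to 180 μL → factor = 180 μL/v
Step 2: 10 μL + 990 μL = 1000 μL total → factor 1000/10 = 100
Step 3: 0.5 mL + 3.5 mL = 4 mL total → factor 4/0.5 = 8
Product of known-step factors = 800
Overall factor = 8.00 mM / (3.33 × 10^3 nM) = 2402.4
Step-1 factor = 2402.4 / 800 = 3.003
v = 180 μL / 3.003 = 59.9 μL

59.9 μL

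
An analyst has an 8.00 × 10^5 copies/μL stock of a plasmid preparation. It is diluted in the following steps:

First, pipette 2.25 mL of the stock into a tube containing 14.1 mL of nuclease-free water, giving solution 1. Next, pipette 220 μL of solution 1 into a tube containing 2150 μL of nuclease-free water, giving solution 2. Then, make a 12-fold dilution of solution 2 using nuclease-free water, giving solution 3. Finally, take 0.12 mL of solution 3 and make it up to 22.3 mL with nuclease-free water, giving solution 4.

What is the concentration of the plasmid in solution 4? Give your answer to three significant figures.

Step 1: 2.25 mL + 14.1 mL = 16.35 mL total → factor 16.35/2.25 = 7.2667
Step 2: 220 μL + 2150 μL = 2370 μL total → factor 2370/220 = 10.773
Step 3: 12-fold → factor 12
Step 4: 0.12 mL brought to 22.3 mL → factor 22.3/0.12 = 185.83
Overall dilution factor = 7.2667 × 10.773 × 12 × 185.83 = 1.7457 × 10^5
Final = 8.00 × 10^5 copies/μL / 1.7457 × 10^5 = 4.58 copies/μL

4.58 copies/μL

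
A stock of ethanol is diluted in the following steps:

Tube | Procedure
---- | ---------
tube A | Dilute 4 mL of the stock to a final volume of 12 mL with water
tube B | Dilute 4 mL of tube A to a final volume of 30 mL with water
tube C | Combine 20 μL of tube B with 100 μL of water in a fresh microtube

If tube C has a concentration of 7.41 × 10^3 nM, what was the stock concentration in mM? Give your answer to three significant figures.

Step 1: 4 mL brought to 12 mL → factor 12/4 = 3
Step 2: 4 mL brought to 30 mL → factor 30/4 = 7.5
Step 3: 20 μL + 100 μL = 120 μL total → factor 120/20 = 6
Overall dilution factor = 3 × 7.5 × 6 = 135
Stock = 7.41 × 10^3 nM × 135 = 1.000 × 10^6 nM = 1.00 mM

1.00 mM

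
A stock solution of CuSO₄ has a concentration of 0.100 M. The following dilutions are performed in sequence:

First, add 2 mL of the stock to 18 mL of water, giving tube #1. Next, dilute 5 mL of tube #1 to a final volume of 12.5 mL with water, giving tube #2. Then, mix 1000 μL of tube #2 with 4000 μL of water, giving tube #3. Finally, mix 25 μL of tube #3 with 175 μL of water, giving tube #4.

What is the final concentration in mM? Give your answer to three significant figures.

Step 1: 2 mL + 18 mL = 20 mL total → factor 20/2 = 10
Step 2: 5 mL brought to 12.5 mL → factor 12.5/5 = 2.5
Step 3: 1000 μL + 4000 μL = 5000 μL total → factor 5000/1000 = 5
Step 4: 25 μL + 175 μL = 200 μL total → factor 200/25 = 8
Overall dilution factor = 10 × 2.5 × 5 × 8 = 1000
Final = 0.100 M / 1000 = 0.0001000 M = 0.100 mM

0.100 mM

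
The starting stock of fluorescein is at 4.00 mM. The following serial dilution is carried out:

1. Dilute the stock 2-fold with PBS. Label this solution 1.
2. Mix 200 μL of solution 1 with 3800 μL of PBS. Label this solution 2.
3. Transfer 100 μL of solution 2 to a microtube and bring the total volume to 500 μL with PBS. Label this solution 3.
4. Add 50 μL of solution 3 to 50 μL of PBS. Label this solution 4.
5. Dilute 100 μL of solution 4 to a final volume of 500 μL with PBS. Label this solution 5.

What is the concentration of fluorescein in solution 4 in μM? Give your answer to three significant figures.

Step 1: 2-fold → factor 2
Step 2: 200 μL + 3800 μL = 4000 μL total → factor 4000/200 = 20
Step 3: 100 μL brought to 500 μL → factor 500/100 = 5
Step 4: 50 μL + 50 μL = 100 μL total → factor 100/50 = 2
Dilution factor through solution 4 = 2 × 20 × 5 × 2 = 400
[solution 4] = 4.00 mM / 400 = 0.01000 mM = 10.0 μM

10.0 μM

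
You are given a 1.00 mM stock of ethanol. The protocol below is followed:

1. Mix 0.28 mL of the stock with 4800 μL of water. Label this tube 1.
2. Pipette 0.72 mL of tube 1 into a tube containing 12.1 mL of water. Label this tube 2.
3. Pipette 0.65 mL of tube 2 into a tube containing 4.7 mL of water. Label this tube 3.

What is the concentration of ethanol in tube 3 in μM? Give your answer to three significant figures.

0.376 μM

Step 1: 0.28 mL + 4800 μL = 5.08 mL total → factor 5.08/0.28 = 18.143
Step 2: 0.72 mL + 12.1 mL = 12.82 mL total → factor 12.82/0.72 = 17.806
Step 3: 0.65 mL + 4.7 mL = 5.35 mL total → factor 5.35/0.65 = 8.2308
Overall dilution factor = 18.143 × 17.806 × 8.2308 = 2658.9
Final = 1.00 mM / 2658.9 = 0.0003761 mM = 0.376 μM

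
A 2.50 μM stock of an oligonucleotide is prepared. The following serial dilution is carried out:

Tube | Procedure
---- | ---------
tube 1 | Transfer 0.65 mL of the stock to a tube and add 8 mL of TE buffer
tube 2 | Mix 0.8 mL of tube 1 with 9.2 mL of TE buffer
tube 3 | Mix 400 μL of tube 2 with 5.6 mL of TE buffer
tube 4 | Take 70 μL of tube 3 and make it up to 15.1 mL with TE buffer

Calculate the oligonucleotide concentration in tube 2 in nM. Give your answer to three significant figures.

Step 1: 0.65 mL + 8 mL = 8.65 mL total → factor 8.65/0.65 = 13.308
Step 2: 0.8 mL + 9.2 mL = 10 mL total → factor 10/0.8 = 12.5
Dilution factor through tube 2 = 13.308 × 12.5 = 166.35
[tube 2] = 2.50 μM / 166.35 = 0.01503 μM = 15.0 nM

15.0 nM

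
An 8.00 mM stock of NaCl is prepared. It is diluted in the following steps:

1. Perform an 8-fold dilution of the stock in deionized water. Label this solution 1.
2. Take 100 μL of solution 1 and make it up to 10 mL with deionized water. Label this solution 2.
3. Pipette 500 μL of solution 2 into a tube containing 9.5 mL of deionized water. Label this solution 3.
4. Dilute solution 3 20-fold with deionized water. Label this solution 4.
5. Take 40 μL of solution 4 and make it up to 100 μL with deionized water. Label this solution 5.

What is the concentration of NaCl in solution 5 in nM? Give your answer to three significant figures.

10.0 nM

Step 1: 8-fold → factor 8
Step 2: 100 μL brought to 10 mL → factor 10000/100 = 100
Step 3: 500 μL + 9.5 mL = 10000 μL total → factor 10000/500 = 20
Step 4: 20-fold → factor 20
Step 5: 40 μL brought to 100 μL → factor 100/40 = 2.5
Overall dilution factor = 8 × 100 × 20 × 20 × 2.5 = 8 × 10^5
Final = 8.00 mM / 8 × 10^5 = 1.000 × 10^-5 mM = 10.0 nM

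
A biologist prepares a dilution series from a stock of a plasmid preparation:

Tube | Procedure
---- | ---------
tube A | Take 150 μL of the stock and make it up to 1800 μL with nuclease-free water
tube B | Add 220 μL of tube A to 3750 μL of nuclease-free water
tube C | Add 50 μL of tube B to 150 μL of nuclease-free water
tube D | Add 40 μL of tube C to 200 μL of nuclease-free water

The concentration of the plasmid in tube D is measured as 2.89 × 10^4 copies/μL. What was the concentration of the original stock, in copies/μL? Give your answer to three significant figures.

Step 1: 150 μL brought to 1800 μL → factor 1800/150 = 12
Step 2: 220 μL + 3750 μL = 3970 μL total → factor 3970/220 = 18.045
Step 3: 50 μL + 150 μL = 200 μL total → factor 200/50 = 4
Step 4: 40 μL + 200 μL = 240 μL total → factor 240/40 = 6
Overall dilution factor = 12 × 18.045 × 4 × 6 = 5197.1
Stock = 2.89 × 10^4 copies/μL × 5197.1 = 1.50 × 10^8 copies/μL

1.50 × 10^8 copies/μL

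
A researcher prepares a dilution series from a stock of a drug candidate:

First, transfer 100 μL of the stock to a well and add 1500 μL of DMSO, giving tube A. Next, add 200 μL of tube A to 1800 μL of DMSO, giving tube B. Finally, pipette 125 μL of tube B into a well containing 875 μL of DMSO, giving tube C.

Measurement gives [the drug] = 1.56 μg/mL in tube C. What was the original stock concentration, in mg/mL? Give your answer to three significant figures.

2.00 mg/mL

Step 1: 100 μL + 1500 μL = 1600 μL total → factor 1600/100 = 16
Step 2: 200 μL + 1800 μL = 2000 μL total → factor 2000/200 = 10
Step 3: 125 μL + 875 μL = 1000 μL total → factor 1000/125 = 8
Overall dilution factor = 16 × 10 × 8 = 1280
Stock = 1.56 μg/mL × 1280 = 1997 μg/mL = 2.00 mg/mL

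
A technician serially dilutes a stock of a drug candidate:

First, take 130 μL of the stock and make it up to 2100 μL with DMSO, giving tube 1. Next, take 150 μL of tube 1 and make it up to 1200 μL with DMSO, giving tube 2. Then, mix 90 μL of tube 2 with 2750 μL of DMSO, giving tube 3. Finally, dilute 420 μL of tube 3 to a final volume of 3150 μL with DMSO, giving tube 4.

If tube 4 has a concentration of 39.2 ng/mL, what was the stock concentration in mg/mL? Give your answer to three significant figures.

Step 1: 130 μL brought to 2100 μL → factor 2100/130 = 16.154
Step 2: 150 μL brought to 1200 μL → factor 1200/150 = 8
Step 3: 90 μL + 2750 μL = 2840 μL total → factor 2840/90 = 31.556
Step 4: 420 μL brought to 3150 μL → factor 3150/420 = 7.5
Overall dilution factor = 16.154 × 8 × 31.556 × 7.5 = 30585
Stock = 39.2 ng/mL × 30585 = 1.199 × 10^6 ng/mL = 1.20 mg/mL

1.20 mg/mL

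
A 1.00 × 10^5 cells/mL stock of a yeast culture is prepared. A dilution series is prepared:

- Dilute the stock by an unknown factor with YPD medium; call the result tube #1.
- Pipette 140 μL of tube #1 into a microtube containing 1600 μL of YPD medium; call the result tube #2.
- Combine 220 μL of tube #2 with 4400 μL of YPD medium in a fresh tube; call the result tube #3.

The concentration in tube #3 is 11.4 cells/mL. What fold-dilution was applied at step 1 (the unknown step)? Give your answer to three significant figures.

Step 1: unknown factor x
Step 2: 140 μL + 1600 μL = 1740 μL total → factor 1740/140 = 12.429
Step 3: 220 μL + 4400 μL = 4620 μL total → factor 4620/220 = 21
Product of known-step factors = 261
Overall factor = 1.00 × 10^5 cells/mL / (11.4 cells/mL) = 8771.9
x = 8771.9 / 261 = 33.6

33.6-fold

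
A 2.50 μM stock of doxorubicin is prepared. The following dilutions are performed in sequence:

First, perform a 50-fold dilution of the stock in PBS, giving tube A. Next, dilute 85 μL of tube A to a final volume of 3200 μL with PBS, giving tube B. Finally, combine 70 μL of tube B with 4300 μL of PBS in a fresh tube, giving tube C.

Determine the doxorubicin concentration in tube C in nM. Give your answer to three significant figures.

Step 1: 50-fold → factor 50
Step 2: 85 μL brought to 3200 μL → factor 3200/85 = 37.647
Step 3: 70 μL + 4300 μL = 4370 μL total → factor 4370/70 = 62.429
Overall dilution factor = 50 × 37.647 × 62.429 = 1.1751 × 10^5
Final = 2.50 μM / 1.1751 × 10^5 = 2.127 × 10^-5 μM = 0.0213 nM

0.0213 nM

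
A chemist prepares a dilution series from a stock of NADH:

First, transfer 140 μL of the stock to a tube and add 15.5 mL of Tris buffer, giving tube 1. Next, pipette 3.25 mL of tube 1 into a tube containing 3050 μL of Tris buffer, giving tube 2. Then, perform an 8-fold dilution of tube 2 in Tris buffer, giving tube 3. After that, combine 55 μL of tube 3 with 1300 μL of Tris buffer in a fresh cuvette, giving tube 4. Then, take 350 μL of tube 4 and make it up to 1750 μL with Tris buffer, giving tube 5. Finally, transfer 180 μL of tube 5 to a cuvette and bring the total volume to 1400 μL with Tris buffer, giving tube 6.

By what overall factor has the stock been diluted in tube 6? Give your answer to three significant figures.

1.66 × 10^6

Step 1: 140 μL + 15.5 mL = 15640 μL total → factor 15640/140 = 111.71
Step 2: 3.25 mL + 3050 μL = 6.3 mL total → factor 6.3/3.25 = 1.9385
Step 3: 8-fold → factor 8
Step 4: 55 μL + 1300 μL = 1355 μL total → factor 1355/55 = 24.636
Step 5: 350 μL brought to 1750 μL → factor 1750/350 = 5
Step 6: 180 μL brought to 1400 μL → factor 1400/180 = 7.7778
Overall dilution factor = 111.71 × 1.9385 × 8 × 24.636 × 5 × 7.7778 = 1.6598 × 10^6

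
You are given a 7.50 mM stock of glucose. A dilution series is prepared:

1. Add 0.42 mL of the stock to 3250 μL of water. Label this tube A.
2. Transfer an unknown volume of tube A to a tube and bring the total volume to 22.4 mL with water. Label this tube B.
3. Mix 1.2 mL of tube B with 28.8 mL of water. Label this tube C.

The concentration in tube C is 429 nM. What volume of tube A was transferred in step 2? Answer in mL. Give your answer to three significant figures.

Step 1: 0.42 mL + 3250 μL = 3.67 mL total → factor 3.67/0.42 = 8.7381
Step 2: v brought to 22.4 mL → factor = 22.4 mL/v
Step 3: 1.2 mL + 28.8 mL = 30 mL total → factor 30/1.2 = 25
Product of known-step factors = 218.45
Overall factor = 7.50 mM / (429 nM) = 17483
Step-2 factor = 17483 / 218.45 = 80.029
v = 22.4 mL / 80.029 = 0.280 mL

0.280 mL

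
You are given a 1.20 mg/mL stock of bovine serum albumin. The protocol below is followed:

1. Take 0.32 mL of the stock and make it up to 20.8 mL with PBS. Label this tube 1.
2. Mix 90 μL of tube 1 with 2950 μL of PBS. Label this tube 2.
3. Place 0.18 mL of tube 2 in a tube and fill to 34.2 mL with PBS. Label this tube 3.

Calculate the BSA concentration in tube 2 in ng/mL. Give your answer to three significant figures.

Step 1: 0.32 mL brought to 20.8 mL → factor 20.8/0.32 = 65
Step 2: 90 μL + 2950 μL = 3040 μL total → factor 3040/90 = 33.778
Dilution factor through tube 2 = 65 × 33.778 = 2195.6
[tube 2] = 1.20 mg/mL / 2195.6 = 0.0005466 mg/mL = 547 ng/mL

547 ng/mL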